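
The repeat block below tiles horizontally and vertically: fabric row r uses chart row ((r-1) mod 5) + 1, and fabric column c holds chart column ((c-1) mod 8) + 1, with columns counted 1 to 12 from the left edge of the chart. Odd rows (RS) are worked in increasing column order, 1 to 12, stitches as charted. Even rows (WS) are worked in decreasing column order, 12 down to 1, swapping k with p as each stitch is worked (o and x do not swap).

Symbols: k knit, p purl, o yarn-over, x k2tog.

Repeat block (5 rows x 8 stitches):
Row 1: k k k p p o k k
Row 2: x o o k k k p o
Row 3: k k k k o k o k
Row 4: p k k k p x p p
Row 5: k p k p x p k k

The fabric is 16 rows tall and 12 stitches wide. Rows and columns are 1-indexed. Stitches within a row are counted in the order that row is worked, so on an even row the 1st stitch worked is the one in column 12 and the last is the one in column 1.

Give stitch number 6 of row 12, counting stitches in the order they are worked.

Result:
k

Derivation:
Row 12 uses chart row ((12-1) mod 5)+1 = 2. Row 12 is even, so WS.
Chart row 2 tiled across columns 1-12: x o o k k k p o x o o k
WS row: flip the tiled sequence (start at column 12) and apply k<->p; o and x stay.
Row 12 as worked: p o o x o k p p p o o x
The 6th stitch worked is k.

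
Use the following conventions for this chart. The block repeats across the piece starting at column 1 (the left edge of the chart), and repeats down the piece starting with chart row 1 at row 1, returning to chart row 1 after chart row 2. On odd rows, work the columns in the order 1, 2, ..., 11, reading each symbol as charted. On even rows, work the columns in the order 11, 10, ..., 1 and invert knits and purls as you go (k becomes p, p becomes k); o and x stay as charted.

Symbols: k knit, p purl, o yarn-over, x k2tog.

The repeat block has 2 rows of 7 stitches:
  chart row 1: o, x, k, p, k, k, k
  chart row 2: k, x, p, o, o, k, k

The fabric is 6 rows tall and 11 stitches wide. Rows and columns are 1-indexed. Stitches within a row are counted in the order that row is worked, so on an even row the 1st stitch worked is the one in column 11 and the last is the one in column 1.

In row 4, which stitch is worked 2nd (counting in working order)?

For row 4: chart row = ((4-1) mod 2) + 1 = 2; this is a WS (even) row.
Chart row 2 tiled across columns 1-11: k x p o o k k k x p o
Wrong side: read the tiled row from column 11 down to 1 and exchange k with p (leave o, x).
Row 4 as worked: o k x p p p o o k x p
Counting 2 along the worked row gives k.

Stitch:
k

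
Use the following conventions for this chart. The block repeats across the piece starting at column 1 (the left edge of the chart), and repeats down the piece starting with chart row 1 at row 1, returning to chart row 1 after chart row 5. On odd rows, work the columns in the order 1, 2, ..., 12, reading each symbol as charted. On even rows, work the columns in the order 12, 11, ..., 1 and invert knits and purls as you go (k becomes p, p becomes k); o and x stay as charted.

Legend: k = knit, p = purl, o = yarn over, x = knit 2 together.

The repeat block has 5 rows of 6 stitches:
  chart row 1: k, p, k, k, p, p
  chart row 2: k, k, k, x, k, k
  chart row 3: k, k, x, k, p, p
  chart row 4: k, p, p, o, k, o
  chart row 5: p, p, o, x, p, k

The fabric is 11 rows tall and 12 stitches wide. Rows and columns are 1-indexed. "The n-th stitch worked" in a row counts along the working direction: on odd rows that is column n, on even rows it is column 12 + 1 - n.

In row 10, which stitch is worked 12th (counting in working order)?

Result:
k

Derivation:
Row 10 uses chart row ((10-1) mod 5)+1 = 5. Row 10 is even, so WS.
Chart row 5 tiled across columns 1-12: p p o x p k p p o x p k
Wrong side: read the tiled row from column 12 down to 1 and exchange k with p (leave o, x).
Row 10 as worked: p k x o k k p k x o k k
The 12th stitch worked is k.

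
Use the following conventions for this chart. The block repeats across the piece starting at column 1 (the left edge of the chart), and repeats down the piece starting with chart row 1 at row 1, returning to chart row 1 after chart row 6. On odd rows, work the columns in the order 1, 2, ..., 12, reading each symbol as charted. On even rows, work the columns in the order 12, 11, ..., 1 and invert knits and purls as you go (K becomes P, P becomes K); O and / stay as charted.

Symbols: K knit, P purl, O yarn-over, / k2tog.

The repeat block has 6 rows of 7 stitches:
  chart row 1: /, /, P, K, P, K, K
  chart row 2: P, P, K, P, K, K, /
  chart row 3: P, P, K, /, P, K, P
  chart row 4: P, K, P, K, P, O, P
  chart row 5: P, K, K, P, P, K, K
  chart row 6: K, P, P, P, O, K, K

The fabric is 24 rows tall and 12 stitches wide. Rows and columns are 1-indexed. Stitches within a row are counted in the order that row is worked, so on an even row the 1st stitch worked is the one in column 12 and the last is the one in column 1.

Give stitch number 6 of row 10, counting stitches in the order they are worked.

Row 10: (10-1) mod 6 = 3, so use chart row 4. Even row -> WS.
Chart row 4 tiled across columns 1-12: P K P K P O P P K P K P
Wrong side: read the tiled row from column 12 down to 1 and exchange K with P (leave O, /).
Row 10 as worked: K P K P K K O K P K P K
The 6th stitch worked is K.

Result:
K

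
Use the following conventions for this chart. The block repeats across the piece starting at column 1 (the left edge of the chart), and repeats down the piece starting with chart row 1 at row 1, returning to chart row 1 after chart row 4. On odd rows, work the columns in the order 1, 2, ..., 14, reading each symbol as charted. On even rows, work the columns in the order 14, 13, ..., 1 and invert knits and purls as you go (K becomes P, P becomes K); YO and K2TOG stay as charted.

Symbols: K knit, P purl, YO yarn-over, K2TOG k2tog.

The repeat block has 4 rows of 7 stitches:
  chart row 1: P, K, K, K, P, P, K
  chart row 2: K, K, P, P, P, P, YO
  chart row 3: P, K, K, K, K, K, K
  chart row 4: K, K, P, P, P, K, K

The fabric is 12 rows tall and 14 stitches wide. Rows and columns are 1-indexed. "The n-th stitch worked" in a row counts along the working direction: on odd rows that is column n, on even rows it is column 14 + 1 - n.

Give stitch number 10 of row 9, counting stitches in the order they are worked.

== STITCH ==
K

Derivation:
For row 9: chart row = ((9-1) mod 4) + 1 = 1; this is a RS (odd) row.
Chart row 1 tiled across columns 1-14: P K K K P P K P K K K P P K
Right side: take the tiled row as-is (worked left to right from column 1).
The 10th stitch worked is K.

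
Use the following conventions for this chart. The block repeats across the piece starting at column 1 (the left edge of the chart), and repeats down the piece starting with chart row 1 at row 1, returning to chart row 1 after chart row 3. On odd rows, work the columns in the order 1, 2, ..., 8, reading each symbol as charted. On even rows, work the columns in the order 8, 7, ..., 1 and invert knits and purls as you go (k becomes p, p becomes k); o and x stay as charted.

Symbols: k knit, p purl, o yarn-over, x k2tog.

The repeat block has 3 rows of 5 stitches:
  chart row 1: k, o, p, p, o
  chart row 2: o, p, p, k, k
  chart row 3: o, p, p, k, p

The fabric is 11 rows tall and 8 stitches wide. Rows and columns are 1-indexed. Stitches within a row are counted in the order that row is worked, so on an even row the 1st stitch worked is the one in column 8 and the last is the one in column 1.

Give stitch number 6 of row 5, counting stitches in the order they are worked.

Row 5 uses chart row ((5-1) mod 3)+1 = 2. Row 5 is odd, so RS.
Chart row 2 tiled across columns 1-8: o p p k k o p p
RS: work column 1 to column 8, symbols as charted — the tiled row is the row as worked.
The 6th stitch worked is o.

Result:
o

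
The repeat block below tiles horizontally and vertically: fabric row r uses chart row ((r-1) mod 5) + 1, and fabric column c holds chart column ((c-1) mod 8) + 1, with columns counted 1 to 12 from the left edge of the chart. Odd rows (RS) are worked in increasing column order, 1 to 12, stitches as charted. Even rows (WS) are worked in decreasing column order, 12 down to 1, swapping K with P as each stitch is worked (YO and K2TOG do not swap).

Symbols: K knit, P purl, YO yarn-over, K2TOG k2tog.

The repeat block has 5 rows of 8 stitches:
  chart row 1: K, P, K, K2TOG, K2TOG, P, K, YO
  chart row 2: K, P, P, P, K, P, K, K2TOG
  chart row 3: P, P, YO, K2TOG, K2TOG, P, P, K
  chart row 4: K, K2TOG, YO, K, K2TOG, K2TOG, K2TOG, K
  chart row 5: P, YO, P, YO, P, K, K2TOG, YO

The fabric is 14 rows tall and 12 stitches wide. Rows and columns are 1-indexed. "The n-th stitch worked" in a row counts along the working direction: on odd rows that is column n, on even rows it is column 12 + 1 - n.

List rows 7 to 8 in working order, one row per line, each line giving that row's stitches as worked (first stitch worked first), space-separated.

Result:
K P P P K P K K2TOG K P P P
K2TOG YO K K P K K K2TOG K2TOG YO K K

Derivation:
Row 7: chart row 2, RS - tile across columns 1-12 and work as-is.
Row 8: chart row 3, WS - tiled (columns 1-12): P P YO K2TOG K2TOG P P K P P YO K2TOG; work from column 12 back to 1 with K<->P swapped.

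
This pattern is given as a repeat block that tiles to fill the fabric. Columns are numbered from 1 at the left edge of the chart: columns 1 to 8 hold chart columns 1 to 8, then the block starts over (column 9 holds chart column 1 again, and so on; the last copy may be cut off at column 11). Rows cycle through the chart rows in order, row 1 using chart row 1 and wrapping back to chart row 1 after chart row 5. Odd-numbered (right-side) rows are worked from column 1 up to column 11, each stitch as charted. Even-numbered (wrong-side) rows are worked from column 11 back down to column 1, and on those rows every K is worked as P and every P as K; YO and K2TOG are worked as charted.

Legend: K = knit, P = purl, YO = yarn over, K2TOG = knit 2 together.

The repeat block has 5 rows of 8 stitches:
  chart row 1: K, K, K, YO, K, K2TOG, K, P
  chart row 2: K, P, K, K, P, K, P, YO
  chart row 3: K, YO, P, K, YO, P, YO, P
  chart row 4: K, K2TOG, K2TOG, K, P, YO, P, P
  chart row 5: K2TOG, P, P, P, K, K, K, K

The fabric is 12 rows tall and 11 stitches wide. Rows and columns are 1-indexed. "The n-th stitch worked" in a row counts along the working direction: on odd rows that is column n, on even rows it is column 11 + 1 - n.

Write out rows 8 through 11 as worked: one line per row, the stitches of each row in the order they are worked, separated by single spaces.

Row 8: chart row 3, WS - tiled (columns 1-11): K YO P K YO P YO P K YO P; work from column 11 back to 1 with K<->P swapped.
Row 9: chart row 4, RS - tile across columns 1-11 and work as-is.
Row 10: chart row 5, WS - tiled (columns 1-11): K2TOG P P P K K K K K2TOG P P; work from column 11 back to 1 with K<->P swapped.
Row 11: chart row 1, RS - tile across columns 1-11 and work as-is.

== ROWS AS WORKED ==
K YO P K YO K YO P K YO P
K K2TOG K2TOG K P YO P P K K2TOG K2TOG
K K K2TOG P P P P K K K K2TOG
K K K YO K K2TOG K P K K K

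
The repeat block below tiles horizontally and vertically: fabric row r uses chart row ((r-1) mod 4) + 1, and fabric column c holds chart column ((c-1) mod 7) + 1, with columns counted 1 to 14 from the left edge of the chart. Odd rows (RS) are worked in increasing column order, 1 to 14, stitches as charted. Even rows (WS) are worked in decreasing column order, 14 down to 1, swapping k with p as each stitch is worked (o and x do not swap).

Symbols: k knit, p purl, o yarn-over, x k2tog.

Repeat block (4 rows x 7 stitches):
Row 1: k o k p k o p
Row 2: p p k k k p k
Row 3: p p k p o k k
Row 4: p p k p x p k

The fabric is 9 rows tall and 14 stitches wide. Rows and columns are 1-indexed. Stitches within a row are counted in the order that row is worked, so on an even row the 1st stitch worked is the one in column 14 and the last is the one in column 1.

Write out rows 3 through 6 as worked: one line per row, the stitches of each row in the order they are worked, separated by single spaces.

Row 3: chart row 3, RS - tile across columns 1-14 and work as-is.
Row 4: chart row 4, WS - tiled (columns 1-14): p p k p x p k p p k p x p k; work from column 14 back to 1 with k<->p swapped.
Row 5: chart row 1, RS - tile across columns 1-14 and work as-is.
Row 6: chart row 2, WS - tiled (columns 1-14): p p k k k p k p p k k k p k; work from column 14 back to 1 with k<->p swapped.

Rows as worked:
p p k p o k k p p k p o k k
p k x k p k k p k x k p k k
k o k p k o p k o k p k o p
p k p p p k k p k p p p k k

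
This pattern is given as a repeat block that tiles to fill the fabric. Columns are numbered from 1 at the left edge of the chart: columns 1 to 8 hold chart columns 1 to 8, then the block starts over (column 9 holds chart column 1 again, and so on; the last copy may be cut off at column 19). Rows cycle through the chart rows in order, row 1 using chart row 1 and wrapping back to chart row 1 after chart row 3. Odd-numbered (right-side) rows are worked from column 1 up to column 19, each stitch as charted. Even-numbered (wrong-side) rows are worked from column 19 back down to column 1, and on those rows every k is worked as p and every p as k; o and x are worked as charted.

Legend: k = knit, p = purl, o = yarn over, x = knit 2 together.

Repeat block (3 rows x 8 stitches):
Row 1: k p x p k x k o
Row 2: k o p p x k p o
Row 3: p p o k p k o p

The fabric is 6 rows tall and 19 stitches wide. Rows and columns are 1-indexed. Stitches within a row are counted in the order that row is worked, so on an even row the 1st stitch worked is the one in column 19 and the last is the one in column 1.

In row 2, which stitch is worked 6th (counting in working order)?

Row 2 uses chart row ((2-1) mod 3)+1 = 2. Row 2 is even, so WS.
Chart row 2 tiled across columns 1-19: k o p p x k p o k o p p x k p o k o p
WS row: flip the tiled sequence (start at column 19) and apply k<->p; o and x stay.
Row 2 as worked: k o p o k p x k k o p o k p x k k o p
Stitch 6 in working order -> p

Result:
p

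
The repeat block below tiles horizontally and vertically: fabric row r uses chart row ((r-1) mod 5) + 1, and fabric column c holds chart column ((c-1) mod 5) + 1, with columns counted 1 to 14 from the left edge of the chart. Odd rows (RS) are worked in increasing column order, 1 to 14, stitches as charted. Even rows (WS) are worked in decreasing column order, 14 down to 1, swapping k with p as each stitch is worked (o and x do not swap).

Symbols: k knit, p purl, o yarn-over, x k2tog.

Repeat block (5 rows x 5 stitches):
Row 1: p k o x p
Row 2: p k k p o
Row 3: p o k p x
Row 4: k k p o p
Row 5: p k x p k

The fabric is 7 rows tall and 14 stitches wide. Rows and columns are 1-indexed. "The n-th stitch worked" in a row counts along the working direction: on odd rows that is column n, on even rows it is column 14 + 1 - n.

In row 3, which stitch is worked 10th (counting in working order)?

Row 3: (3-1) mod 5 = 2, so use chart row 3. Odd row -> RS.
Chart row 3 tiled across columns 1-14: p o k p x p o k p x p o k p
RS row: no reversal, no swap; stitch n worked = column n.
Counting 10 along the worked row gives x.

== STITCH ==
x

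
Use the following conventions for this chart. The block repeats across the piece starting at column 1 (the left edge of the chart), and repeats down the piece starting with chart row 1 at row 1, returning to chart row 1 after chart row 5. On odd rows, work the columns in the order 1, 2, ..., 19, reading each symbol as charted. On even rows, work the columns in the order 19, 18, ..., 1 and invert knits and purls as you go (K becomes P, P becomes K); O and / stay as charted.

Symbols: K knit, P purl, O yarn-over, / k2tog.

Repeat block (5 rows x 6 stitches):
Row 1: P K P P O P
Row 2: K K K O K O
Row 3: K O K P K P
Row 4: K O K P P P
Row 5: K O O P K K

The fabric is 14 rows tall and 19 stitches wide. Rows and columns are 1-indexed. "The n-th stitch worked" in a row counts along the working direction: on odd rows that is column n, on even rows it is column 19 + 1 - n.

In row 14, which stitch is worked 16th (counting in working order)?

Row 14: (14-1) mod 5 = 3, so use chart row 4. Even row -> WS.
Chart row 4 tiled across columns 1-19: K O K P P P K O K P P P K O K P P P K
WS row: flip the tiled sequence (start at column 19) and apply K<->P; O and / stay.
Row 14 as worked: P K K K P O P K K K P O P K K K P O P
Counting 16 along the worked row gives K.

Stitch:
K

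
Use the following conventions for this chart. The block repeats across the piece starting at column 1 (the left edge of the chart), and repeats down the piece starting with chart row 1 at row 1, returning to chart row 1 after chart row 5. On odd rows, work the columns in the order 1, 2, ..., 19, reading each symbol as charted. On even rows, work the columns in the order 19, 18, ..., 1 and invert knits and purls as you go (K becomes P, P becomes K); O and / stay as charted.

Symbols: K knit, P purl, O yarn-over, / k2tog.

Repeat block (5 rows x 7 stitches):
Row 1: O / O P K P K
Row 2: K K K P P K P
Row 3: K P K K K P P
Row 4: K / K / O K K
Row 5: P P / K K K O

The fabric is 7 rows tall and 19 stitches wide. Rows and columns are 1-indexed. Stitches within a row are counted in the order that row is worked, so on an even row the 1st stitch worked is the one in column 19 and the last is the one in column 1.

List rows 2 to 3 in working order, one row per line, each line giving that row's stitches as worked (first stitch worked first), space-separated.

Rows as worked:
K K P P P K P K K P P P K P K K P P P
K P K K K P P K P K K K P P K P K K K

Derivation:
Row 2: chart row 2, WS - tiled (columns 1-19): K K K P P K P K K K P P K P K K K P P; work from column 19 back to 1 with K<->P swapped.
Row 3: chart row 3, RS - tile across columns 1-19 and work as-is.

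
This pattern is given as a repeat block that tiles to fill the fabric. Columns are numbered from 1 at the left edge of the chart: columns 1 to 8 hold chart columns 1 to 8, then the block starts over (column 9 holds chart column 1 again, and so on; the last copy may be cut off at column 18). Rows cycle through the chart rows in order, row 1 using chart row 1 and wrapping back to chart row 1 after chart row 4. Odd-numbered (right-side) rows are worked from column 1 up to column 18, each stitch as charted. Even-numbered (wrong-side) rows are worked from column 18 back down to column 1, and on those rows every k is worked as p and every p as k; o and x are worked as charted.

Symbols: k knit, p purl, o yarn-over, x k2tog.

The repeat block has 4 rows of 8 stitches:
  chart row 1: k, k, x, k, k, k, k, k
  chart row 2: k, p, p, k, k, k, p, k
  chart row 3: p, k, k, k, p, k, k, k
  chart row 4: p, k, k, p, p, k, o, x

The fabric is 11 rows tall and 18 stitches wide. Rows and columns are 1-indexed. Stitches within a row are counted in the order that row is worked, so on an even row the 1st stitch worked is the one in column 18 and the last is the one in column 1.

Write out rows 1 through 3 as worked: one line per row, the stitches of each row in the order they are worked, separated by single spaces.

Row 1: chart row 1, RS - tile across columns 1-18 and work as-is.
Row 2: chart row 2, WS - tiled (columns 1-18): k p p k k k p k k p p k k k p k k p; work from column 18 back to 1 with k<->p swapped.
Row 3: chart row 3, RS - tile across columns 1-18 and work as-is.

Rows as worked:
k k x k k k k k k k x k k k k k k k
k p p k p p p k k p p k p p p k k p
p k k k p k k k p k k k p k k k p k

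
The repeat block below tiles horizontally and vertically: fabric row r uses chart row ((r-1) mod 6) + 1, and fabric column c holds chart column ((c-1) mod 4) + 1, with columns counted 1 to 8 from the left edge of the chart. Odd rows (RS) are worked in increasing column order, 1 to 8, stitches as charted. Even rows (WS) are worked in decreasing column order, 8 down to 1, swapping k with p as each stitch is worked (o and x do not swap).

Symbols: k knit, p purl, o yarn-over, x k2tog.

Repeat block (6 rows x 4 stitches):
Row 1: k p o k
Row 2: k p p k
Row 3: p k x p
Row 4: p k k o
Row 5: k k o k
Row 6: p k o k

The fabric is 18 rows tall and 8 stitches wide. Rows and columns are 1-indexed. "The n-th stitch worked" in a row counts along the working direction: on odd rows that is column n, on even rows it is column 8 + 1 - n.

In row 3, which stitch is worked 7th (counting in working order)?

Result:
x

Derivation:
Row 3: (3-1) mod 6 = 2, so use chart row 3. Odd row -> RS.
Chart row 3 tiled across columns 1-8: p k x p p k x p
RS row: no reversal, no swap; stitch n worked = column n.
Counting 7 along the worked row gives x.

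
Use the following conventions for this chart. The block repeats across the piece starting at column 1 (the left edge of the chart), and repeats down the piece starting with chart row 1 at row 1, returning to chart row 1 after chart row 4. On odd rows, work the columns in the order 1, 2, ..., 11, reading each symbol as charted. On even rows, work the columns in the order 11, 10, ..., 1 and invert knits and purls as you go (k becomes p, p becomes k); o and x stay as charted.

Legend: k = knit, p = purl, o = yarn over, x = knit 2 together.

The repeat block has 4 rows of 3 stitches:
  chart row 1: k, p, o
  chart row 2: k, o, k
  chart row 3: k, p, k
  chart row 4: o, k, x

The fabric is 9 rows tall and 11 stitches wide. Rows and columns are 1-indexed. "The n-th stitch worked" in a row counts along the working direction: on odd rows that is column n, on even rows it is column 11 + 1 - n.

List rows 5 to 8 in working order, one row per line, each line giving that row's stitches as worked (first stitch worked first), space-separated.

Result:
k p o k p o k p o k p
o p p o p p o p p o p
k p k k p k k p k k p
p o x p o x p o x p o

Derivation:
Row 5: chart row 1, RS - tile across columns 1-11 and work as-is.
Row 6: chart row 2, WS - tiled (columns 1-11): k o k k o k k o k k o; work from column 11 back to 1 with k<->p swapped.
Row 7: chart row 3, RS - tile across columns 1-11 and work as-is.
Row 8: chart row 4, WS - tiled (columns 1-11): o k x o k x o k x o k; work from column 11 back to 1 with k<->p swapped.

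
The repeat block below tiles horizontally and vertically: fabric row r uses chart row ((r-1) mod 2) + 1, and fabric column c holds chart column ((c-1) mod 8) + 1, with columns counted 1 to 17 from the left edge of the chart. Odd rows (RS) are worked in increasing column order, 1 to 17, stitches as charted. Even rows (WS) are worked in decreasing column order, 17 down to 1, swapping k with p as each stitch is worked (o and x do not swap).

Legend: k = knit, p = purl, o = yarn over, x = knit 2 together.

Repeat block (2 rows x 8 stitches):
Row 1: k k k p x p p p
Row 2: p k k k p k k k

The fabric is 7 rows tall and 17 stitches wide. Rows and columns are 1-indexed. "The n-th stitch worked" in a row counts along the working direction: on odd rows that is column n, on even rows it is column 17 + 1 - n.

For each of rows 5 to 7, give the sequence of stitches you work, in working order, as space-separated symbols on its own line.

Row 5: chart row 1, RS - tile across columns 1-17 and work as-is.
Row 6: chart row 2, WS - tiled (columns 1-17): p k k k p k k k p k k k p k k k p; work from column 17 back to 1 with k<->p swapped.
Row 7: chart row 1, RS - tile across columns 1-17 and work as-is.

Rows as worked:
k k k p x p p p k k k p x p p p k
k p p p k p p p k p p p k p p p k
k k k p x p p p k k k p x p p p k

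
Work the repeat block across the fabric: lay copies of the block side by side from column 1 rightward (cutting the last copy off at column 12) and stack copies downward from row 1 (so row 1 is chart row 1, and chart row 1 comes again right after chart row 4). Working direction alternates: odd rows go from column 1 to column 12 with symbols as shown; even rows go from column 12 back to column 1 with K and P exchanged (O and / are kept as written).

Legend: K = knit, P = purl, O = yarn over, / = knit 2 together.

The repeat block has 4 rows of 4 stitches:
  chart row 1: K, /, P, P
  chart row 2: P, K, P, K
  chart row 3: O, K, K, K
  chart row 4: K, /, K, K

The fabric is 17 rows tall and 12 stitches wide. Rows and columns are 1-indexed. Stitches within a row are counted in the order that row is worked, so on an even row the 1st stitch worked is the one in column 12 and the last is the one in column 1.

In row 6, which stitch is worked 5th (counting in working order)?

Result:
P

Derivation:
Row 6 uses chart row ((6-1) mod 4)+1 = 2. Row 6 is even, so WS.
Chart row 2 tiled across columns 1-12: P K P K P K P K P K P K
WS row: flip the tiled sequence (start at column 12) and apply K<->P; O and / stay.
Row 6 as worked: P K P K P K P K P K P K
Counting 5 along the worked row gives P.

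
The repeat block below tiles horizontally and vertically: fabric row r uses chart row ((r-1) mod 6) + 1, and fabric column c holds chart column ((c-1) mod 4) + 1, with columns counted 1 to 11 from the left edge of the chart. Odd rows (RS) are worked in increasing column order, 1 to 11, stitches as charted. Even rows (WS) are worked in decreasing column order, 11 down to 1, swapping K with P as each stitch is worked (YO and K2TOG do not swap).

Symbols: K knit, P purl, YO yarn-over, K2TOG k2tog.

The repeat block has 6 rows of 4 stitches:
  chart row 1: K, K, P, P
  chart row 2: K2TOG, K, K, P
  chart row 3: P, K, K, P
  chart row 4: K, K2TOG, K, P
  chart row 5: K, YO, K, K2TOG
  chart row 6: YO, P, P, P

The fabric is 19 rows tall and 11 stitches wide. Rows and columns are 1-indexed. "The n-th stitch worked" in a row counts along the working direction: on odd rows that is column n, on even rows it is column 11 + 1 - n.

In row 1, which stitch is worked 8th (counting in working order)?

Result:
P

Derivation:
For row 1: chart row = ((1-1) mod 6) + 1 = 1; this is a RS (odd) row.
Chart row 1 tiled across columns 1-11: K K P P K K P P K K P
RS row: no reversal, no swap; stitch n worked = column n.
The 8th stitch worked is P.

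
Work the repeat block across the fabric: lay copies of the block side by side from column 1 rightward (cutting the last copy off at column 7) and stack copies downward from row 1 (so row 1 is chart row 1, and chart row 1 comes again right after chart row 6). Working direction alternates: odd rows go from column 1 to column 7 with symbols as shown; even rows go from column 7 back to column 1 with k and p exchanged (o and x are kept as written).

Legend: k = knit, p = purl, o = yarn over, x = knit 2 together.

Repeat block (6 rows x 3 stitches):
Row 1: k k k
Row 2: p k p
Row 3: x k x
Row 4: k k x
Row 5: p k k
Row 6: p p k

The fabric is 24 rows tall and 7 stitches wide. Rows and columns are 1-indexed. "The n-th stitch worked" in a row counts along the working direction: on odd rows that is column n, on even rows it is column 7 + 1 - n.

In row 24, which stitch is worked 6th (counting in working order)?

Stitch:
k

Derivation:
For row 24: chart row = ((24-1) mod 6) + 1 = 6; this is a WS (even) row.
Chart row 6 tiled across columns 1-7: p p k p p k p
Wrong side: read the tiled row from column 7 down to 1 and exchange k with p (leave o, x).
Row 24 as worked: k p k k p k k
Stitch 6 in working order -> k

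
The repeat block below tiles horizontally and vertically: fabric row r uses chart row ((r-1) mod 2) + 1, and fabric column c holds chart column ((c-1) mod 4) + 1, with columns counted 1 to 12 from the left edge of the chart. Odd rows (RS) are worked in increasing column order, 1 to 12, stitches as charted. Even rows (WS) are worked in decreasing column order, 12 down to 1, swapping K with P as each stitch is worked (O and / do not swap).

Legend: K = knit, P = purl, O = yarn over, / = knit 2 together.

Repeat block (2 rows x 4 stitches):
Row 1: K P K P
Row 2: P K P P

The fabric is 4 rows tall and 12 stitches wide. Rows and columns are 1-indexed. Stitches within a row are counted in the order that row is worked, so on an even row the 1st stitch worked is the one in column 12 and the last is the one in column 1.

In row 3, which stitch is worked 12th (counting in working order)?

== STITCH ==
P

Derivation:
Row 3: (3-1) mod 2 = 0, so use chart row 1. Odd row -> RS.
Chart row 1 tiled across columns 1-12: K P K P K P K P K P K P
Right side: take the tiled row as-is (worked left to right from column 1).
Stitch 12 in working order -> P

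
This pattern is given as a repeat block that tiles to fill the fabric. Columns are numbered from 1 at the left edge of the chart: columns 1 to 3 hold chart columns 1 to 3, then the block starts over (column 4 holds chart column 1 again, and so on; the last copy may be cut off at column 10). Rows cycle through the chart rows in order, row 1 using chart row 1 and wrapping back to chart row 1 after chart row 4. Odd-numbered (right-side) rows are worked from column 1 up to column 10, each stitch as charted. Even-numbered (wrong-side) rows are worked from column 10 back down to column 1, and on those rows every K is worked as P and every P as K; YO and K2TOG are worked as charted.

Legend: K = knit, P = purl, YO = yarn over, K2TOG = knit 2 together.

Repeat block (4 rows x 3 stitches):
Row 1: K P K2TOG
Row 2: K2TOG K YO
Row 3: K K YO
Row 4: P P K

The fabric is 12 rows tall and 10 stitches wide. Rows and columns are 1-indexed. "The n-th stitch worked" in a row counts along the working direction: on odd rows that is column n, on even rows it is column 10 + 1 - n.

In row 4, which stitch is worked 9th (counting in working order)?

Row 4: (4-1) mod 4 = 3, so use chart row 4. Even row -> WS.
Chart row 4 tiled across columns 1-10: P P K P P K P P K P
WS row: flip the tiled sequence (start at column 10) and apply K<->P; YO and K2TOG stay.
Row 4 as worked: K P K K P K K P K K
Counting 9 along the worked row gives K.

== STITCH ==
K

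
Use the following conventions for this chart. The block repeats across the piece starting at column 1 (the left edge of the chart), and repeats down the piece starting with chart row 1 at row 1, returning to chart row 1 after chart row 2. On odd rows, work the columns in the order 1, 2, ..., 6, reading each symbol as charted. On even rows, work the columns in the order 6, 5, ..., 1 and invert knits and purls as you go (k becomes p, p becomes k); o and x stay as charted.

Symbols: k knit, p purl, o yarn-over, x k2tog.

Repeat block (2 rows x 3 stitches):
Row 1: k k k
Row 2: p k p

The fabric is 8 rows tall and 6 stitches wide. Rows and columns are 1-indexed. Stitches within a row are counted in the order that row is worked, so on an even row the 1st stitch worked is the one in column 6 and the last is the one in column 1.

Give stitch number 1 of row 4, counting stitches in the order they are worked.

Stitch:
k

Derivation:
Row 4: (4-1) mod 2 = 1, so use chart row 2. Even row -> WS.
Chart row 2 tiled across columns 1-6: p k p p k p
Wrong side: read the tiled row from column 6 down to 1 and exchange k with p (leave o, x).
Row 4 as worked: k p k k p k
The 1st stitch worked is k.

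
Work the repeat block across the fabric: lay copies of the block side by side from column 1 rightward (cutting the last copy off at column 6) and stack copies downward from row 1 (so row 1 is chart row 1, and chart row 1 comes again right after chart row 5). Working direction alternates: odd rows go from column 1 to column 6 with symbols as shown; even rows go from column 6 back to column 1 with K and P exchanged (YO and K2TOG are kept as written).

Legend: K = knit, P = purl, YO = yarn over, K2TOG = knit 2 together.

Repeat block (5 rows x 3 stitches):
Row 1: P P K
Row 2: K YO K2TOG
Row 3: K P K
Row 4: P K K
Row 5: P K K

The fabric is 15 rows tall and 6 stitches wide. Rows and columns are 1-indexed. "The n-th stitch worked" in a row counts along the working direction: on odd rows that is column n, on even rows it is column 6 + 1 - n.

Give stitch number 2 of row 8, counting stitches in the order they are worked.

Stitch:
K

Derivation:
For row 8: chart row = ((8-1) mod 5) + 1 = 3; this is a WS (even) row.
Chart row 3 tiled across columns 1-6: K P K K P K
Wrong side: read the tiled row from column 6 down to 1 and exchange K with P (leave YO, K2TOG).
Row 8 as worked: P K P P K P
The 2nd stitch worked is K.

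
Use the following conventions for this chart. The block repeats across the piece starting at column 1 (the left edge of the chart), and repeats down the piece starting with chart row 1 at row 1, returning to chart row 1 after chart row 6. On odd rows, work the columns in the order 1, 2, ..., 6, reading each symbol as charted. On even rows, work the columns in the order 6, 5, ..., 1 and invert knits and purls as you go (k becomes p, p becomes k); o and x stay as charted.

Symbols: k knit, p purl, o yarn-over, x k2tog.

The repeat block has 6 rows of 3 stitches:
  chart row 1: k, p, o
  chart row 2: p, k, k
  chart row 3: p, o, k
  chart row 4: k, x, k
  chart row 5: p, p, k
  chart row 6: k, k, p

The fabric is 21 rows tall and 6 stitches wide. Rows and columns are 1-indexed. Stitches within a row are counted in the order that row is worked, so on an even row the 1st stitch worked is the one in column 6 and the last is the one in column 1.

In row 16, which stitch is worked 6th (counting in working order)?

Row 16: (16-1) mod 6 = 3, so use chart row 4. Even row -> WS.
Chart row 4 tiled across columns 1-6: k x k k x k
Wrong side: read the tiled row from column 6 down to 1 and exchange k with p (leave o, x).
Row 16 as worked: p x p p x p
Counting 6 along the worked row gives p.

Stitch:
p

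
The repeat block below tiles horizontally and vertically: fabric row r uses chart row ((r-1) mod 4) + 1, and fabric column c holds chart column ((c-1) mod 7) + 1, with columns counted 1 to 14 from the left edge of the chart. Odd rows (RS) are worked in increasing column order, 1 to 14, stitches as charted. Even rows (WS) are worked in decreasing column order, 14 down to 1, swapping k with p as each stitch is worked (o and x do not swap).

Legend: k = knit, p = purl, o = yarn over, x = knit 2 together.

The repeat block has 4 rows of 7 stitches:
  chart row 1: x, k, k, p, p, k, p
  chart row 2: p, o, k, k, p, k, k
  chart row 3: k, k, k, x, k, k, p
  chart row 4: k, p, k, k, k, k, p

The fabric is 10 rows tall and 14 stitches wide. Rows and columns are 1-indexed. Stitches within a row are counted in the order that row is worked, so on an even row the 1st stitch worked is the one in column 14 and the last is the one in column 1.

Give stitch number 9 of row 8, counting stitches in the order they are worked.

== STITCH ==
p

Derivation:
Row 8 uses chart row ((8-1) mod 4)+1 = 4. Row 8 is even, so WS.
Chart row 4 tiled across columns 1-14: k p k k k k p k p k k k k p
WS row: flip the tiled sequence (start at column 14) and apply k<->p; o and x stay.
Row 8 as worked: k p p p p k p k p p p p k p
The 9th stitch worked is p.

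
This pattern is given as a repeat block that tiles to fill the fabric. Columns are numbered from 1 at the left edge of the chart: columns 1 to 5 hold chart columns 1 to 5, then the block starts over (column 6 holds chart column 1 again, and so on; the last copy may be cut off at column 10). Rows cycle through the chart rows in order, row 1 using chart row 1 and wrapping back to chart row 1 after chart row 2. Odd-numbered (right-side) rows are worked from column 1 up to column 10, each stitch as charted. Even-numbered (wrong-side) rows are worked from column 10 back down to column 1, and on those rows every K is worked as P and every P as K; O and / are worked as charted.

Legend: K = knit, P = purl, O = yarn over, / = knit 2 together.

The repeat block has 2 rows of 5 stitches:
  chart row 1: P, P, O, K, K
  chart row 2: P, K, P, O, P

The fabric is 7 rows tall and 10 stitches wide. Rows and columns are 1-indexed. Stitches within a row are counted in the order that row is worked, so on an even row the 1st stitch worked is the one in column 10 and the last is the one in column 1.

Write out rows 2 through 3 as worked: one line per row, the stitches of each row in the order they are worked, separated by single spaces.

Row 2: chart row 2, WS - tiled (columns 1-10): P K P O P P K P O P; work from column 10 back to 1 with K<->P swapped.
Row 3: chart row 1, RS - tile across columns 1-10 and work as-is.

Result:
K O K P K K O K P K
P P O K K P P O K K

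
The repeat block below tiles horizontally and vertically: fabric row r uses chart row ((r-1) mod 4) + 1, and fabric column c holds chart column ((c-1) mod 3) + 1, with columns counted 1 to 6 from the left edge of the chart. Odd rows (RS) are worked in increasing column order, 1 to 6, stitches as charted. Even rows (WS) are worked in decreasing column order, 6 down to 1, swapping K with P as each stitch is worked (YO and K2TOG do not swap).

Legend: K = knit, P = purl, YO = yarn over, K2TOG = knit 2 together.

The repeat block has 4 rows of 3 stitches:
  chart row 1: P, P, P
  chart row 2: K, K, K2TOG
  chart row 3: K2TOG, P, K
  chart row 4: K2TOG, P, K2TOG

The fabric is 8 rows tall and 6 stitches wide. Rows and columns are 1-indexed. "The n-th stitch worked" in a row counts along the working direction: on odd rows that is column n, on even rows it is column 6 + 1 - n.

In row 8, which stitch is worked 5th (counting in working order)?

Row 8: (8-1) mod 4 = 3, so use chart row 4. Even row -> WS.
Chart row 4 tiled across columns 1-6: K2TOG P K2TOG K2TOG P K2TOG
WS: work from column 6 back to column 1 (reverse the tiled row), swapping K<->P (YO and K2TOG unchanged).
Row 8 as worked: K2TOG K K2TOG K2TOG K K2TOG
Counting 5 along the worked row gives K.

== STITCH ==
K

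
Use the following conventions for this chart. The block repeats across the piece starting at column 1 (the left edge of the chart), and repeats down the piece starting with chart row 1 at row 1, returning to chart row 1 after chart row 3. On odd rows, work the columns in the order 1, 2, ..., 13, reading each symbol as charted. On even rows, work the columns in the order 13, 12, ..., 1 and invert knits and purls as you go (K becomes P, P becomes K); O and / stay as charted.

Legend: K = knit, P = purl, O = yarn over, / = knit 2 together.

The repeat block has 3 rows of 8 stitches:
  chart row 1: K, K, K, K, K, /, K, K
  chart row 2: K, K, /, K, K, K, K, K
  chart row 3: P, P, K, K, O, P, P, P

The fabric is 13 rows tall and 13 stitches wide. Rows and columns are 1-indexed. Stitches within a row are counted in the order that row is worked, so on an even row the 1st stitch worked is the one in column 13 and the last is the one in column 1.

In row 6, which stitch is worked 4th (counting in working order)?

Row 6: (6-1) mod 3 = 2, so use chart row 3. Even row -> WS.
Chart row 3 tiled across columns 1-13: P P K K O P P P P P K K O
WS: work from column 13 back to column 1 (reverse the tiled row), swapping K<->P (O and / unchanged).
Row 6 as worked: O P P K K K K K O P P K K
Stitch 4 in working order -> K

Result:
K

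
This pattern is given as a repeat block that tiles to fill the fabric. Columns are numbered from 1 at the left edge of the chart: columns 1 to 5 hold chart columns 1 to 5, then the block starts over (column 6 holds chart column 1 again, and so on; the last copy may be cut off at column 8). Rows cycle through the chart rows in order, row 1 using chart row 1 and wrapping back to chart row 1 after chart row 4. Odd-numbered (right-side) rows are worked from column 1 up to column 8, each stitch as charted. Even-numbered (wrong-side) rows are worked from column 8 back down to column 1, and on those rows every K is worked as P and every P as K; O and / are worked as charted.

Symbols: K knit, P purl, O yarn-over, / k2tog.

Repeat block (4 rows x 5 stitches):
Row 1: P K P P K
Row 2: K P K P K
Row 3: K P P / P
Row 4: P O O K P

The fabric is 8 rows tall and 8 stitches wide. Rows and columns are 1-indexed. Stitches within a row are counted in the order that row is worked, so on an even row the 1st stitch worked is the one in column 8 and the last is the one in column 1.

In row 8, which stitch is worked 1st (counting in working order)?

Stitch:
O

Derivation:
Row 8: (8-1) mod 4 = 3, so use chart row 4. Even row -> WS.
Chart row 4 tiled across columns 1-8: P O O K P P O O
WS row: flip the tiled sequence (start at column 8) and apply K<->P; O and / stay.
Row 8 as worked: O O K K P O O K
Counting 1 along the worked row gives O.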